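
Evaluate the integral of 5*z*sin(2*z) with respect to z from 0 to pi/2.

Integrate by parts once (u = z, dv = 5*sin(2*z) dz).
An antiderivative is F(z) = -5*z*cos(2*z)/2 + 5*sin(2*z)/4.
Then F(pi/2) - F(0) = (5*pi/4) - (0) = 5*pi/4.

5*pi/4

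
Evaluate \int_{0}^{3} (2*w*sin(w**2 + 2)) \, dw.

Let u = w**2 + 2, so du = 2*w dw. When w = 0, u = 2; when w = 3, u = 11.
The integral becomes ∫ sin(u) du from 2 to 11, with antiderivative -cos(u).
Back in w: F(w) = -cos(w**2 + 2).
Then F(3) - F(0) = (-cos(11)) - (-cos(2)) = cos(2) - cos(11).

cos(2) - cos(11)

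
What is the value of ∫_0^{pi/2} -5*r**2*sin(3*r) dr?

Integrate by parts twice (u = r^2, dv = -5*sin(3*r) dr).
An antiderivative is F(r) = 5*r**2*cos(3*r)/3 - 10*r*sin(3*r)/9 - 10*cos(3*r)/27.
Then F(pi/2) - F(0) = (5*pi/9) - (-10/27) = 10/27 + 5*pi/9.

10/27 + 5*pi/9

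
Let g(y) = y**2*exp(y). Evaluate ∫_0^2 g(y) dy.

-2 + 2*exp(2)

Integrate by parts twice (u = y^2, dv = exp(y) dy).
An antiderivative is F(y) = (y**2 - 2*y + 2)*exp(y).
Then F(2) - F(0) = (2*exp(2)) - (2) = -2 + 2*exp(2).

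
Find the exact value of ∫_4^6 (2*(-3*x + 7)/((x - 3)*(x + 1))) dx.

Factor the denominator: x**2 - 2*x - 3 = (x + 1)(x - 3).
Partial fractions: 2*(-3*x + 7)/((x - 3)*(x + 1)) = -5/(x + 1) - 1/(x - 3).
An antiderivative is F(x) = -log(x - 3) - 5*log(x + 1).
Then F(6) - F(4) = (-5*log(7) - log(3)) - (-5*log(5)) = -5*log(7) - log(3) + 5*log(5).

-5*log(7) - log(3) + 5*log(5)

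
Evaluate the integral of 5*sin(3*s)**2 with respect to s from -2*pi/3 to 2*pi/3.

Use the identity sin^2(3*s) = (1 - cos(6*s))/2.
An antiderivative is F(s) = 5*s/2 - 5*sin(6*s)/12.
Then F(2*pi/3) - F(-2*pi/3) = (5*pi/3) - (-5*pi/3) = 10*pi/3.

10*pi/3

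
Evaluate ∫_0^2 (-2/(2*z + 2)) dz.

-log(3)

An antiderivative is F(z) = -log(2*z + 2).
Then F(2) - F(0) = (-log(6)) - (-log(2)) = -log(3).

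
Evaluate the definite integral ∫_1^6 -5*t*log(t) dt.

-90*log(3) - 90*log(2) + 175/4

Integrate by parts once (u = ln t, dv = -5*t dt).
An antiderivative is F(t) = -5*t**2*(2*log(t) - 1)/4.
Then F(6) - F(1) = (-90*log(3) - 90*log(2) + 45) - (5/4) = -90*log(3) - 90*log(2) + 175/4.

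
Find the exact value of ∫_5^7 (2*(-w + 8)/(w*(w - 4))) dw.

Factor the denominator: w**2 - 4*w = w(w - 4).
Partial fractions: 2*(-w + 8)/(w*(w - 4)) = -4/w + 2/(w - 4).
An antiderivative is F(w) = -4*log(w) + 2*log(w - 4).
Then F(7) - F(5) = (-4*log(7) + 2*log(3)) - (-4*log(5)) = -4*log(7) + 2*log(3) + 4*log(5).

-4*log(7) + 2*log(3) + 4*log(5)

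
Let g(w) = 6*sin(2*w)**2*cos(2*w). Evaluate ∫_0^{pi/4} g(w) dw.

Let u = sin(2*w), so du = 2*cos(2*w) dw. When w = 0, u = 0; when w = pi/4, u = 1.
The integral becomes 3·∫ u**2 du from 0 to 1, with antiderivative u**3.
Back in w: F(w) = sin(2*w)**3.
Then F(pi/4) - F(0) = (1) - (0) = 1.

1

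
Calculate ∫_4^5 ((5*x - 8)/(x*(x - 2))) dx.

Factor the denominator: x**2 - 2*x = x(x - 2).
Partial fractions: (5*x - 8)/(x*(x - 2)) = 4/x + 1/(x - 2).
An antiderivative is F(x) = 4*log(x) + log(x - 2).
Then F(5) - F(4) = (log(3) + 4*log(5)) - (9*log(2)) = -9*log(2) + log(3) + 4*log(5).

-9*log(2) + log(3) + 4*log(5)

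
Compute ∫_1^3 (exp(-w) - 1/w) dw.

An antiderivative is F(w) = -log(w) - exp(-w).
Then F(3) - F(1) = (-log(3) - exp(-3)) - (-exp(-1)) = -log(3) - exp(-3) + exp(-1).

-log(3) - exp(-3) + exp(-1)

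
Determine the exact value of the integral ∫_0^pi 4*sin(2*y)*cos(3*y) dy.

Use the identity sin(2*y)cos(3*y) = [sin(5*y) + sin(-y)]/2.
An antiderivative is F(y) = 2*cos(y) - 2*cos(5*y)/5.
Then F(pi) - F(0) = (-8/5) - (8/5) = -16/5.

-16/5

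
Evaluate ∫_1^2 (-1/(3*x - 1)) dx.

-log(5)/3 + log(2)/3

An antiderivative is F(x) = -log(3*x - 1)/3.
Then F(2) - F(1) = (-log(5)/3) - (-log(2)/3) = -log(5)/3 + log(2)/3.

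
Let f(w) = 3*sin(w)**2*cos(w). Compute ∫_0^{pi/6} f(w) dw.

1/8

Let u = sin(w), so du = cos(w) dw. When w = 0, u = 0; when w = pi/6, u = 1/2.
The integral becomes 3·∫ u**2 du from 0 to 1/2, with antiderivative u**3.
Back in w: F(w) = sin(w)**3.
Then F(pi/6) - F(0) = (1/8) - (0) = 1/8.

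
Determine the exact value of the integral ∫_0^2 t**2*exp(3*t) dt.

-2/27 + 26*exp(6)/27

Integrate by parts twice (u = t^2, dv = exp(3*t) dt).
An antiderivative is F(t) = (9*t**2 - 6*t + 2)*exp(3*t)/27.
Then F(2) - F(0) = (26*exp(6)/27) - (2/27) = -2/27 + 26*exp(6)/27.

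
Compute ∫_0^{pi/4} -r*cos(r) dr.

-sqrt(2)/2 - sqrt(2)*pi/8 + 1

Integrate by parts once (u = r, dv = -cos(r) dr).
An antiderivative is F(r) = -r*sin(r) - cos(r).
Then F(pi/4) - F(0) = (sqrt(2)*(-4 - pi)/8) - (-1) = -sqrt(2)/2 - sqrt(2)*pi/8 + 1.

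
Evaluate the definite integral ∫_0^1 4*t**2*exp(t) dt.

-8 + 4*E

Integrate by parts twice (u = t^2, dv = 4*exp(t) dt).
An antiderivative is F(t) = (4*t**2 - 8*t + 8)*exp(t).
Then F(1) - F(0) = (4*E) - (8) = -8 + 4*E.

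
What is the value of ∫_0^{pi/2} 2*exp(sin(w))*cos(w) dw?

-2 + 2*E

Let u = sin(w), so du = cos(w) dw. When w = 0, u = 0; when w = pi/2, u = 1.
The integral becomes 2·∫ exp(u) du from 0 to 1, with antiderivative 2*exp(u).
Back in w: F(w) = 2*exp(sin(w)).
Then F(pi/2) - F(0) = (2*E) - (2) = -2 + 2*E.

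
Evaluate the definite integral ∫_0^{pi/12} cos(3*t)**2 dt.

1/12 + pi/24

Use the identity cos^2(3*t) = (1 + cos(6*t))/2.
An antiderivative is F(t) = t/2 + sin(6*t)/12.
Then F(pi/12) - F(0) = (1/12 + pi/24) - (0) = 1/12 + pi/24.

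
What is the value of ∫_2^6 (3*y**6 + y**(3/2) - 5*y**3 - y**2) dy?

By the power rule, an antiderivative is F(y) = 3*y**7/7 + 2*y**(5/2)/5 - 5*y**4/4 - y**3/3.
Then F(6) - F(2) = (72*sqrt(6)/5 + 827964/7) - (8*sqrt(2)/5 + 676/21) = -8*sqrt(2)/5 + 72*sqrt(6)/5 + 2483216/21.

-8*sqrt(2)/5 + 72*sqrt(6)/5 + 2483216/21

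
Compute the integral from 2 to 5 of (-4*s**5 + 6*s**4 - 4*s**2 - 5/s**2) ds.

-68199/10

By the power rule, an antiderivative is F(s) = -2*s**6/3 + 6*s**5/5 - 4*s**3/3 + 5/s.
Then F(5) - F(2) = (-20497/3) - (-373/30) = -68199/10.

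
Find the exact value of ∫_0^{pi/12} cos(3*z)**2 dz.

Use the identity cos^2(3*z) = (1 + cos(6*z))/2.
An antiderivative is F(z) = z/2 + sin(6*z)/12.
Then F(pi/12) - F(0) = (1/12 + pi/24) - (0) = 1/12 + pi/24.

1/12 + pi/24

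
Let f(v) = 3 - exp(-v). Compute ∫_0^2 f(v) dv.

An antiderivative is F(v) = 3*v + exp(-v).
Then F(2) - F(0) = (exp(-2) + 6) - (1) = exp(-2) + 5.

exp(-2) + 5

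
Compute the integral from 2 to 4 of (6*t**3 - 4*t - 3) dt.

330

By the power rule, an antiderivative is F(t) = 3*t**4/2 - 2*t**2 - 3*t.
Then F(4) - F(2) = (340) - (10) = 330.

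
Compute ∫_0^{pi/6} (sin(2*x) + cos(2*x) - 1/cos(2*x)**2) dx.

1/4 - sqrt(3)/4

An antiderivative is F(x) = sin(2*x)/2 - cos(2*x)/2 - tan(2*x)/2.
Then F(pi/6) - F(0) = (-sqrt(3)/4 - 1/4) - (-1/2) = 1/4 - sqrt(3)/4.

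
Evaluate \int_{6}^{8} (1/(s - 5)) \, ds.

log(3)

An antiderivative is F(s) = log(s - 5).
Then F(8) - F(6) = (log(3)) - (0) = log(3).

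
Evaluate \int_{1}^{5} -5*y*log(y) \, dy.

Integrate by parts once (u = ln y, dv = -5*y dy).
An antiderivative is F(y) = -5*y**2*(2*log(y) - 1)/4.
Then F(5) - F(1) = (125/4 - 125*log(5)/2) - (5/4) = 30 - 125*log(5)/2.

30 - 125*log(5)/2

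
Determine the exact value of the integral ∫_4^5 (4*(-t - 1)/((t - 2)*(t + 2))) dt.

Factor the denominator: t**2 - 4 = (t + 2)(t - 2).
Partial fractions: 4*(-t - 1)/((t - 2)*(t + 2)) = -1/(t + 2) - 3/(t - 2).
An antiderivative is F(t) = -3*log(t - 2) - log(t + 2).
Then F(5) - F(4) = (-3*log(3) - log(7)) - (-log(48)) = log(16/63).

log(16/63)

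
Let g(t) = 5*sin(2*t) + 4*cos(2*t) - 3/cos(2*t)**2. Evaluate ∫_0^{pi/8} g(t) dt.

1 - sqrt(2)/4

An antiderivative is F(t) = 2*sin(2*t) - 5*cos(2*t)/2 - 3*tan(2*t)/2.
Then F(pi/8) - F(0) = (-3/2 - sqrt(2)/4) - (-5/2) = 1 - sqrt(2)/4.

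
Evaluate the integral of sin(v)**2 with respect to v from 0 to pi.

Use the identity sin^2(v) = (1 - cos(2*v))/2.
An antiderivative is F(v) = v/2 - sin(2*v)/4.
Then F(pi) - F(0) = (pi/2) - (0) = pi/2.

pi/2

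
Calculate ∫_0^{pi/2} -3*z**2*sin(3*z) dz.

Integrate by parts twice (u = z^2, dv = -3*sin(3*z) dz).
An antiderivative is F(z) = z**2*cos(3*z) - 2*z*sin(3*z)/3 - 2*cos(3*z)/9.
Then F(pi/2) - F(0) = (pi/3) - (-2/9) = 2/9 + pi/3.

2/9 + pi/3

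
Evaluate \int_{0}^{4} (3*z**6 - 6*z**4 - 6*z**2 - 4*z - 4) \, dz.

196592/35

By the power rule, an antiderivative is F(z) = 3*z**7/7 - 6*z**5/5 - 2*z**3 - 2*z**2 - 4*z.
Then F(4) - F(0) = (196592/35) - (0) = 196592/35.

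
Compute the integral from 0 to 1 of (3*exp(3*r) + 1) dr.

exp(3)

An antiderivative is F(r) = exp(3*r) + r.
Then F(1) - F(0) = (1 + exp(3)) - (1) = exp(3).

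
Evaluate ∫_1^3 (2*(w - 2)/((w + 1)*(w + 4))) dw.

Factor the denominator: w**2 + 5*w + 4 = (w + 4)(w + 1).
Partial fractions: 2*(w - 2)/((w + 1)*(w + 4)) = 4/(w + 4) - 2/(w + 1).
An antiderivative is F(w) = -2*log(w + 1) + 4*log(w + 4).
Then F(3) - F(1) = (-4*log(2) + 4*log(7)) - (-2*log(2) + 4*log(5)) = -4*log(5) - 2*log(2) + 4*log(7).

-4*log(5) - 2*log(2) + 4*log(7)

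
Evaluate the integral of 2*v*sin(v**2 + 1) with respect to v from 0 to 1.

-cos(2) + cos(1)

Let u = v**2 + 1, so du = 2*v dv. When v = 0, u = 1; when v = 1, u = 2.
The integral becomes ∫ sin(u) du from 1 to 2, with antiderivative -cos(u).
Back in v: F(v) = -cos(v**2 + 1).
Then F(1) - F(0) = (-cos(2)) - (-cos(1)) = -cos(2) + cos(1).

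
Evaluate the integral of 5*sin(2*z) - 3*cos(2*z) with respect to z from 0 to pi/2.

An antiderivative is F(z) = -3*sin(2*z)/2 - 5*cos(2*z)/2.
Then F(pi/2) - F(0) = (5/2) - (-5/2) = 5.

5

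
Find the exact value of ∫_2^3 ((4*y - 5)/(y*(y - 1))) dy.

Factor the denominator: y**2 - y = y(y - 1).
Partial fractions: (4*y - 5)/(y*(y - 1)) = 5/y - 1/(y - 1).
An antiderivative is F(y) = 5*log(y) - log(y - 1).
Then F(3) - F(2) = (-log(2) + 5*log(3)) - (log(32)) = -6*log(2) + 5*log(3).

-6*log(2) + 5*log(3)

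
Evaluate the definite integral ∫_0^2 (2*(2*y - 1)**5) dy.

364/3

Let u = 2*y - 1, so du = 2 dy. When y = 0, u = -1; when y = 2, u = 3.
The integral becomes ∫ u**5 du from -1 to 3, with antiderivative u**6/6.
Back in y: F(y) = (2*y - 1)**6/6.
Then F(2) - F(0) = (243/2) - (1/6) = 364/3.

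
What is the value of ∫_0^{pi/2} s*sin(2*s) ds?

pi/4

Integrate by parts once (u = s, dv = sin(2*s) ds).
An antiderivative is F(s) = -s*cos(2*s)/2 + sin(2*s)/4.
Then F(pi/2) - F(0) = (pi/4) - (0) = pi/4.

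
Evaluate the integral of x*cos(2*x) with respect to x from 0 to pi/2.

Integrate by parts once (u = x, dv = cos(2*x) dx).
An antiderivative is F(x) = x*sin(2*x)/2 + cos(2*x)/4.
Then F(pi/2) - F(0) = (-1/4) - (1/4) = -1/2.

-1/2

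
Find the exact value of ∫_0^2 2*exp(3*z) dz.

-2/3 + 2*exp(6)/3

An antiderivative is F(z) = 2*exp(3*z)/3.
Then F(2) - F(0) = (2*exp(6)/3) - (2/3) = -2/3 + 2*exp(6)/3.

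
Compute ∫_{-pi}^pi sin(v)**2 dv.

Use the identity sin^2(v) = (1 - cos(2*v))/2.
An antiderivative is F(v) = v/2 - sin(2*v)/4.
Then F(pi) - F(-pi) = (pi/2) - (-pi/2) = pi.

pi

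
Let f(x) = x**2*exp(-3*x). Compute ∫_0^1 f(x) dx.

2/27 - 17*exp(-3)/27

Integrate by parts twice (u = x^2, dv = exp(-3*x) dx).
An antiderivative is F(x) = (-9*x**2 - 6*x - 2)*exp(-3*x)/27.
Then F(1) - F(0) = (-17*exp(-3)/27) - (-2/27) = 2/27 - 17*exp(-3)/27.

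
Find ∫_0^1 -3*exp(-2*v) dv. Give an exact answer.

-3/2 + 3*exp(-2)/2

An antiderivative is F(v) = 3*exp(-2*v)/2.
Then F(1) - F(0) = (3*exp(-2)/2) - (3/2) = -3/2 + 3*exp(-2)/2.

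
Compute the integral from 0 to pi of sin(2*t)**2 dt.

pi/2

Use the identity sin^2(2*t) = (1 - cos(4*t))/2.
An antiderivative is F(t) = t/2 - sin(4*t)/8.
Then F(pi) - F(0) = (pi/2) - (0) = pi/2.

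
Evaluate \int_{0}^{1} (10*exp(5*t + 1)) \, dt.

Let u = 5*t + 1, so du = 5 dt. When t = 0, u = 1; when t = 1, u = 6.
The integral becomes 2·∫ exp(u) du from 1 to 6, with antiderivative 2*exp(u).
Back in t: F(t) = 2*exp(5*t + 1).
Then F(1) - F(0) = (2*exp(6)) - (2*exp(1)) = -2*exp(1)*(1 - exp(5)).

-2*exp(1)*(1 - exp(5))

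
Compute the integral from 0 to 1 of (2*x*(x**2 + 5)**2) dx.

91/3

Let u = x**2 + 5, so du = 2*x dx. When x = 0, u = 5; when x = 1, u = 6.
The integral becomes ∫ u**2 du from 5 to 6, with antiderivative u**3/3.
Back in x: F(x) = (x**2 + 5)**3/3.
Then F(1) - F(0) = (72) - (125/3) = 91/3.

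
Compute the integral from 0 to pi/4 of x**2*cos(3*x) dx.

sqrt(2)*(-24*pi - 32 + 9*pi**2)/864

Integrate by parts twice (u = x^2, dv = cos(3*x) dx).
An antiderivative is F(x) = x**2*sin(3*x)/3 + 2*x*cos(3*x)/9 - 2*sin(3*x)/27.
Then F(pi/4) - F(0) = (sqrt(2)*(-24*pi - 32 + 9*pi**2)/864) - (0) = sqrt(2)*(-24*pi - 32 + 9*pi**2)/864.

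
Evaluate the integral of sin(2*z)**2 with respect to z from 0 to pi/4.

Use the identity sin^2(2*z) = (1 - cos(4*z))/2.
An antiderivative is F(z) = z/2 - sin(4*z)/8.
Then F(pi/4) - F(0) = (pi/8) - (0) = pi/8.

pi/8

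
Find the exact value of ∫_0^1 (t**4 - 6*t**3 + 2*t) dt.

-3/10

By the power rule, an antiderivative is F(t) = t**5/5 - 3*t**4/2 + t**2.
Then F(1) - F(0) = (-3/10) - (0) = -3/10.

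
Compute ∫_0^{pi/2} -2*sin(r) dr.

An antiderivative is F(r) = 2*cos(r).
Then F(pi/2) - F(0) = (0) - (2) = -2.

-2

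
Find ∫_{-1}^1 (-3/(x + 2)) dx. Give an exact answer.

-log(27)

An antiderivative is F(x) = -3*log(x + 2).
Then F(1) - F(-1) = (-log(27)) - (0) = -log(27).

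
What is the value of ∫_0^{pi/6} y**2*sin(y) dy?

Integrate by parts twice (u = y^2, dv = sin(y) dy).
An antiderivative is F(y) = -y**2*cos(y) + 2*y*sin(y) + 2*cos(y).
Then F(pi/6) - F(0) = (-sqrt(3)*pi**2/72 + pi/6 + sqrt(3)) - (2) = -2 - sqrt(3)*pi**2/72 + pi/6 + sqrt(3).

-2 - sqrt(3)*pi**2/72 + pi/6 + sqrt(3)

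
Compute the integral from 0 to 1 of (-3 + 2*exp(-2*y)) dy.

An antiderivative is F(y) = -3*y - exp(-2*y).
Then F(1) - F(0) = (-3 - exp(-2)) - (-1) = -2 - exp(-2).

-2 - exp(-2)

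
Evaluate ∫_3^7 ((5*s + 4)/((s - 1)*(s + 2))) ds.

Factor the denominator: s**2 + s - 2 = (s + 2)(s - 1).
Partial fractions: (5*s + 4)/((s - 1)*(s + 2)) = 2/(s + 2) + 3/(s - 1).
An antiderivative is F(s) = 3*log(s - 1) + 2*log(s + 2).
Then F(7) - F(3) = (3*log(2) + 7*log(3)) - (3*log(2) + 2*log(5)) = -2*log(5) + 7*log(3).

-2*log(5) + 7*log(3)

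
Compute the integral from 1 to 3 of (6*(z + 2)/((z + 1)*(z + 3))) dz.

log(27)

Factor the denominator: z**2 + 4*z + 3 = (z + 3)(z + 1).
Partial fractions: 6*(z + 2)/((z + 1)*(z + 3)) = 3/(z + 3) + 3/(z + 1).
An antiderivative is F(z) = 3*log(z + 1) + 3*log(z + 3).
Then F(3) - F(1) = (3*log(3) + 9*log(2)) - (9*log(2)) = log(27).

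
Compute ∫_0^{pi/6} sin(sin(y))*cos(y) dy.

1 - cos(1/2)

Let u = sin(y), so du = cos(y) dy. When y = 0, u = 0; when y = pi/6, u = 1/2.
The integral becomes ∫ sin(u) du from 0 to 1/2, with antiderivative -cos(u).
Back in y: F(y) = -cos(sin(y)).
Then F(pi/6) - F(0) = (-cos(1/2)) - (-1) = 1 - cos(1/2).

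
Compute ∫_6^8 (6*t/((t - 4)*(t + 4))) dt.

Factor the denominator: t**2 - 16 = (t + 4)(t - 4).
Partial fractions: 6*t/((t - 4)*(t + 4)) = 3/(t + 4) + 3/(t - 4).
An antiderivative is F(t) = 3*log(t - 4) + 3*log(t + 4).
Then F(8) - F(6) = (3*log(3) + 12*log(2)) - (6*log(2) + 3*log(5)) = -3*log(5) + 3*log(3) + 6*log(2).

-3*log(5) + 3*log(3) + 6*log(2)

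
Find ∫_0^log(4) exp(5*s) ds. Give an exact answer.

Let u = exp(s), so du = exp(s) ds. When s = 0, u = 1; when s = log(4), u = 4.
The integral becomes ∫ u**4 du from 1 to 4, with antiderivative u**5/5.
Back in s: F(s) = exp(5*s)/5.
Then F(log(4)) - F(0) = (1024/5) - (1/5) = 1023/5.

1023/5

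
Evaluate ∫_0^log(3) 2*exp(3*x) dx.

52/3

Let u = exp(x), so du = exp(x) dx. When x = 0, u = 1; when x = log(3), u = 3.
The integral becomes 2·∫ u**2 du from 1 to 3, with antiderivative 2*u**3/3.
Back in x: F(x) = 2*exp(3*x)/3.
Then F(log(3)) - F(0) = (18) - (2/3) = 52/3.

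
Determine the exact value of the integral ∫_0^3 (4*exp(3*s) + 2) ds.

An antiderivative is F(s) = 4*exp(3*s)/3 + 2*s.
Then F(3) - F(0) = (6 + 4*exp(9)/3) - (4/3) = 14/3 + 4*exp(9)/3.

14/3 + 4*exp(9)/3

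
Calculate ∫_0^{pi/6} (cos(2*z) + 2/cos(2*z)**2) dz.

An antiderivative is F(z) = sin(2*z)/2 + tan(2*z).
Then F(pi/6) - F(0) = (5*sqrt(3)/4) - (0) = 5*sqrt(3)/4.

5*sqrt(3)/4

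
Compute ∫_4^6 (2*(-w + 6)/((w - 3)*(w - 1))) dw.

-5*log(5) + 8*log(3)

Factor the denominator: w**2 - 4*w + 3 = (w - 1)(w - 3).
Partial fractions: 2*(-w + 6)/((w - 3)*(w - 1)) = -5/(w - 1) + 3/(w - 3).
An antiderivative is F(w) = 3*log(w - 3) - 5*log(w - 1).
Then F(6) - F(4) = (-5*log(5) + 3*log(3)) - (-5*log(3)) = -5*log(5) + 8*log(3).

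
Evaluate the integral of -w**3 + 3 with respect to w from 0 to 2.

2

By the power rule, an antiderivative is F(w) = -w**4/4 + 3*w.
Then F(2) - F(0) = (2) - (0) = 2.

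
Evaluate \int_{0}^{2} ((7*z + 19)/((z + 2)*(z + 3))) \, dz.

Factor the denominator: z**2 + 5*z + 6 = (z + 3)(z + 2).
Partial fractions: (7*z + 19)/((z + 2)*(z + 3)) = 2/(z + 3) + 5/(z + 2).
An antiderivative is F(z) = 5*log(z + 2) + 2*log(z + 3).
Then F(2) - F(0) = (2*log(5) + 10*log(2)) - (2*log(3) + 5*log(2)) = -2*log(3) + 2*log(5) + 5*log(2).

-2*log(3) + 2*log(5) + 5*log(2)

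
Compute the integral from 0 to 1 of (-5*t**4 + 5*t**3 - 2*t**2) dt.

By the power rule, an antiderivative is F(t) = -t**5 + 5*t**4/4 - 2*t**3/3.
Then F(1) - F(0) = (-5/12) - (0) = -5/12.

-5/12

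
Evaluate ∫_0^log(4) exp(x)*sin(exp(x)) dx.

cos(1) - cos(4)

Let u = exp(x), so du = exp(x) dx. When x = 0, u = 1; when x = log(4), u = 4.
The integral becomes ∫ sin(u) du from 1 to 4, with antiderivative -cos(u).
Back in x: F(x) = -cos(exp(x)).
Then F(log(4)) - F(0) = (-cos(4)) - (-cos(1)) = cos(1) - cos(4).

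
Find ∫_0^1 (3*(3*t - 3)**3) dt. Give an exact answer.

Let u = 3*t - 3, so du = 3 dt. When t = 0, u = -3; when t = 1, u = 0.
The integral becomes ∫ u**3 du from -3 to 0, with antiderivative u**4/4.
Back in t: F(t) = (3*t - 3)**4/4.
Then F(1) - F(0) = (0) - (81/4) = -81/4.

-81/4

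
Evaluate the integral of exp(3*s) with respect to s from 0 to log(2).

7/3

Let u = exp(s), so du = exp(s) ds. When s = 0, u = 1; when s = log(2), u = 2.
The integral becomes ∫ u**2 du from 1 to 2, with antiderivative u**3/3.
Back in s: F(s) = exp(3*s)/3.
Then F(log(2)) - F(0) = (8/3) - (1/3) = 7/3.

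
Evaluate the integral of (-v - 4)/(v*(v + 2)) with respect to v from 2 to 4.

Factor the denominator: v**2 + 2*v = (v + 2)v.
Partial fractions: (-v - 4)/(v*(v + 2)) = 1/(v + 2) - 2/v.
An antiderivative is F(v) = -2*log(v) + log(v + 2).
Then F(4) - F(2) = (log(3/8)) - (0) = log(3/8).

log(3/8)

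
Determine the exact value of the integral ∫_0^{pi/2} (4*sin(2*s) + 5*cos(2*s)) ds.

4

An antiderivative is F(s) = 5*sin(2*s)/2 - 2*cos(2*s).
Then F(pi/2) - F(0) = (2) - (-2) = 4.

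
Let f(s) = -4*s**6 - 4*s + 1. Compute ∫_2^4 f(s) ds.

-65178/7

By the power rule, an antiderivative is F(s) = -4*s**7/7 - 2*s**2 + s.
Then F(4) - F(2) = (-65732/7) - (-554/7) = -65178/7.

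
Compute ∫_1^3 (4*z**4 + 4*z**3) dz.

By the power rule, an antiderivative is F(z) = 4*z**5/5 + z**4.
Then F(3) - F(1) = (1377/5) - (9/5) = 1368/5.

1368/5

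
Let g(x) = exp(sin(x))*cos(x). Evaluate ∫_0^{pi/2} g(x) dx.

Let u = sin(x), so du = cos(x) dx. When x = 0, u = 0; when x = pi/2, u = 1.
The integral becomes ∫ exp(u) du from 0 to 1, with antiderivative exp(u).
Back in x: F(x) = exp(sin(x)).
Then F(pi/2) - F(0) = (E) - (1) = -1 + E.

-1 + E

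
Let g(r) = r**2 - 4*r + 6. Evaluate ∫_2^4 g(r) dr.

20/3

By the power rule, an antiderivative is F(r) = r**3/3 - 2*r**2 + 6*r.
Then F(4) - F(2) = (40/3) - (20/3) = 20/3.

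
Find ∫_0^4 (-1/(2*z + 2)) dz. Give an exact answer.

An antiderivative is F(z) = -log(2*z + 2)/2.
Then F(4) - F(0) = (-log(10)/2) - (-log(2)/2) = -log(10)/2 + log(2)/2.

-log(10)/2 + log(2)/2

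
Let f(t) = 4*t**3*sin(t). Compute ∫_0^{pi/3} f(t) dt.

Integrate by parts 3 times (u = t^3, dv = 4*sin(t) dt).
An antiderivative is F(t) = -4*t**3*cos(t) + 12*t**2*sin(t) + 24*t*cos(t) - 24*sin(t).
Then F(pi/3) - F(0) = (-12*sqrt(3) - 2*pi**3/27 + 2*sqrt(3)*pi**2/3 + 4*pi) - (0) = -12*sqrt(3) - 2*pi**3/27 + 2*sqrt(3)*pi**2/3 + 4*pi.

-12*sqrt(3) - 2*pi**3/27 + 2*sqrt(3)*pi**2/3 + 4*pi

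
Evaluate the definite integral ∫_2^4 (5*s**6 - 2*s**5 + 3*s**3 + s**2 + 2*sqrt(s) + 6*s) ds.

220768/21 - 8*sqrt(2)/3

By the power rule, an antiderivative is F(s) = 5*s**7/7 - s**6/3 + 3*s**4/4 + 4*s**(3/2)/3 + s**3/3 + 3*s**2.
Then F(4) - F(2) = (222800/21) - (8*sqrt(2)/3 + 2032/21) = 220768/21 - 8*sqrt(2)/3.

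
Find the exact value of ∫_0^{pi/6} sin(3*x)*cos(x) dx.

Use the identity sin(3*x)cos(x) = [sin(4*x) + sin(2*x)]/2.
An antiderivative is F(x) = -cos(2*x)/4 - cos(4*x)/8.
Then F(pi/6) - F(0) = (-1/16) - (-3/8) = 5/16.

5/16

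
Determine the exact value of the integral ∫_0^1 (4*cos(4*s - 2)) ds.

2*sin(2)

Let u = 4*s - 2, so du = 4 ds. When s = 0, u = -2; when s = 1, u = 2.
The integral becomes ∫ cos(u) du from -2 to 2, with antiderivative sin(u).
Back in s: F(s) = sin(4*s - 2).
Then F(1) - F(0) = (sin(2)) - (-sin(2)) = 2*sin(2).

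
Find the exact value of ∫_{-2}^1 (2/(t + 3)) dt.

log(16)

An antiderivative is F(t) = 2*log(t + 3).
Then F(1) - F(-2) = (log(16)) - (0) = log(16).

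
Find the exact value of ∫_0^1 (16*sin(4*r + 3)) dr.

Let u = 4*r + 3, so du = 4 dr. When r = 0, u = 3; when r = 1, u = 7.
The integral becomes 4·∫ sin(u) du from 3 to 7, with antiderivative -4*cos(u).
Back in r: F(r) = -4*cos(4*r + 3).
Then F(1) - F(0) = (-4*cos(7)) - (-4*cos(3)) = 4*cos(3) - 4*cos(7).

4*cos(3) - 4*cos(7)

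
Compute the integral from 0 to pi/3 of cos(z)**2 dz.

sqrt(3)/8 + pi/6

Use the identity cos^2(z) = (1 + cos(2*z))/2.
An antiderivative is F(z) = z/2 + sin(2*z)/4.
Then F(pi/3) - F(0) = (sqrt(3)/8 + pi/6) - (0) = sqrt(3)/8 + pi/6.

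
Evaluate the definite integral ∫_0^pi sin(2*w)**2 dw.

Use the identity sin^2(2*w) = (1 - cos(4*w))/2.
An antiderivative is F(w) = w/2 - sin(4*w)/8.
Then F(pi) - F(0) = (pi/2) - (0) = pi/2.

pi/2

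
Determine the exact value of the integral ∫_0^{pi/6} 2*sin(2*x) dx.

1/2

An antiderivative is F(x) = -cos(2*x).
Then F(pi/6) - F(0) = (-1/2) - (-1) = 1/2.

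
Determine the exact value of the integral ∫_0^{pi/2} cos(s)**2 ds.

pi/4

Use the identity cos^2(s) = (1 + cos(2*s))/2.
An antiderivative is F(s) = s/2 + sin(2*s)/4.
Then F(pi/2) - F(0) = (pi/4) - (0) = pi/4.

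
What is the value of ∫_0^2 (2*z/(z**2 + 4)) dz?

log(2)

Let u = z**2 + 4, so du = 2*z dz. When z = 0, u = 4; when z = 2, u = 8.
The integral becomes ∫ 1/u du from 4 to 8, with antiderivative log(u).
Back in z: F(z) = log(z**2 + 4).
Then F(2) - F(0) = (log(8)) - (log(4)) = log(2).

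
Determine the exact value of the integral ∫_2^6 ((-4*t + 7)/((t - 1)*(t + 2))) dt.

log(5/32)

Factor the denominator: t**2 + t - 2 = (t + 2)(t - 1).
Partial fractions: (-4*t + 7)/((t - 1)*(t + 2)) = -5/(t + 2) + 1/(t - 1).
An antiderivative is F(t) = log(t - 1) - 5*log(t + 2).
Then F(6) - F(2) = (-15*log(2) + log(5)) - (-10*log(2)) = log(5/32).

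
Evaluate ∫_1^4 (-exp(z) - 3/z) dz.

-exp(4) - log(64) + exp(1)

An antiderivative is F(z) = -exp(z) - 3*log(z).
Then F(4) - F(1) = (-exp(4) - log(64)) - (-exp(1)) = -exp(4) - log(64) + exp(1).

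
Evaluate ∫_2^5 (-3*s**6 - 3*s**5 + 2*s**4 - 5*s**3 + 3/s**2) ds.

-5702331/140

By the power rule, an antiderivative is F(s) = -3*s**7/7 - s**6/2 + 2*s**5/5 - 5*s**4/4 - 3/s.
Then F(5) - F(2) = (-5715709/140) - (-6689/70) = -5702331/140.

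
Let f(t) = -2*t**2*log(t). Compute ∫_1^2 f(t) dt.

Integrate by parts once (u = ln t, dv = -2*t**2 dt).
An antiderivative is F(t) = -2*t**3*(3*log(t) - 1)/9.
Then F(2) - F(1) = (16/9 - 16*log(2)/3) - (2/9) = 14/9 - 16*log(2)/3.

14/9 - 16*log(2)/3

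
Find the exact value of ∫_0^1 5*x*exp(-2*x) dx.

5/4 - 15*exp(-2)/4

Integrate by parts once (u = x, dv = 5*exp(-2*x) dx).
An antiderivative is F(x) = (-10*x - 5)*exp(-2*x)/4.
Then F(1) - F(0) = (-15*exp(-2)/4) - (-5/4) = 5/4 - 15*exp(-2)/4.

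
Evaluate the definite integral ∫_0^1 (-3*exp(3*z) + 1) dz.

2 - exp(3)

An antiderivative is F(z) = -exp(3*z) + z.
Then F(1) - F(0) = (1 - exp(3)) - (-1) = 2 - exp(3).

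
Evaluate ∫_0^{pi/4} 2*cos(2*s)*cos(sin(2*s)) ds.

sin(1)

Let u = sin(2*s), so du = 2*cos(2*s) ds. When s = 0, u = 0; when s = pi/4, u = 1.
The integral becomes ∫ cos(u) du from 0 to 1, with antiderivative sin(u).
Back in s: F(s) = sin(sin(2*s)).
Then F(pi/4) - F(0) = (sin(1)) - (0) = sin(1).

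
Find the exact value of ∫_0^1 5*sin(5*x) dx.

1 - cos(5)

Let u = 5*x, so du = 5 dx. When x = 0, u = 0; when x = 1, u = 5.
The integral becomes ∫ sin(u) du from 0 to 5, with antiderivative -cos(u).
Back in x: F(x) = -cos(5*x).
Then F(1) - F(0) = (-cos(5)) - (-1) = 1 - cos(5).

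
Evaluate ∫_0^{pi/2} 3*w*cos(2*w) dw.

Integrate by parts once (u = w, dv = 3*cos(2*w) dw).
An antiderivative is F(w) = 3*w*sin(2*w)/2 + 3*cos(2*w)/4.
Then F(pi/2) - F(0) = (-3/4) - (3/4) = -3/2.

-3/2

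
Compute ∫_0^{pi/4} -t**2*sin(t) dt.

-sqrt(2) - sqrt(2)*pi/4 + sqrt(2)*pi**2/32 + 2

Integrate by parts twice (u = t^2, dv = -sin(t) dt).
An antiderivative is F(t) = t**2*cos(t) - 2*t*sin(t) - 2*cos(t).
Then F(pi/4) - F(0) = (sqrt(2)*(-32 - 8*pi + pi**2)/32) - (-2) = -sqrt(2) - sqrt(2)*pi/4 + sqrt(2)*pi**2/32 + 2.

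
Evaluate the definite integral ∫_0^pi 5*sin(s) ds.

10

An antiderivative is F(s) = -5*cos(s).
Then F(pi) - F(0) = (5) - (-5) = 10.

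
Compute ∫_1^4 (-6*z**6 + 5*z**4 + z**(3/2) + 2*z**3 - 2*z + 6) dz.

By the power rule, an antiderivative is F(z) = -6*z**7/7 + 2*z**(5/2)/5 + z**5 + z**4/2 - z**2 + 6*z.
Then F(4) - F(1) = (-450472/35) - (423/70) = -901367/70.

-901367/70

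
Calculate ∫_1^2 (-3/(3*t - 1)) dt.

An antiderivative is F(t) = -log(3*t - 1).
Then F(2) - F(1) = (-log(5)) - (-log(2)) = log(2/5).

log(2/5)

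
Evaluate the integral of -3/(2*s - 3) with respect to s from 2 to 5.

-3*log(7)/2

An antiderivative is F(s) = -3*log(2*s - 3)/2.
Then F(5) - F(2) = (-3*log(7)/2) - (0) = -3*log(7)/2.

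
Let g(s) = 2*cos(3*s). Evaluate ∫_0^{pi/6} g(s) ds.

2/3

An antiderivative is F(s) = 2*sin(3*s)/3.
Then F(pi/6) - F(0) = (2/3) - (0) = 2/3.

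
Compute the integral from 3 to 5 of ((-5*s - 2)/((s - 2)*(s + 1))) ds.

Factor the denominator: s**2 - s - 2 = (s + 1)(s - 2).
Partial fractions: (-5*s - 2)/((s - 2)*(s + 1)) = -1/(s + 1) - 4/(s - 2).
An antiderivative is F(s) = -4*log(s - 2) - log(s + 1).
Then F(5) - F(3) = (-5*log(3) - log(2)) - (-log(4)) = -5*log(3) + log(2).

-5*log(3) + log(2)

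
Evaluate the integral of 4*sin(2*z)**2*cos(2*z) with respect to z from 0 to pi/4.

2/3

Let u = sin(2*z), so du = 2*cos(2*z) dz. When z = 0, u = 0; when z = pi/4, u = 1.
The integral becomes 2·∫ u**2 du from 0 to 1, with antiderivative 2*u**3/3.
Back in z: F(z) = 2*sin(2*z)**3/3.
Then F(pi/4) - F(0) = (2/3) - (0) = 2/3.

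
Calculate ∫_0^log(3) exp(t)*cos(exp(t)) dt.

-sin(1) + sin(3)

Let u = exp(t), so du = exp(t) dt. When t = 0, u = 1; when t = log(3), u = 3.
The integral becomes ∫ cos(u) du from 1 to 3, with antiderivative sin(u).
Back in t: F(t) = sin(exp(t)).
Then F(log(3)) - F(0) = (sin(3)) - (sin(1)) = -sin(1) + sin(3).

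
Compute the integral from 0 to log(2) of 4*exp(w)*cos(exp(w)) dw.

Let u = exp(w), so du = exp(w) dw. When w = 0, u = 1; when w = log(2), u = 2.
The integral becomes 4·∫ cos(u) du from 1 to 2, with antiderivative 4*sin(u).
Back in w: F(w) = 4*sin(exp(w)).
Then F(log(2)) - F(0) = (4*sin(2)) - (4*sin(1)) = -4*sin(1) + 4*sin(2).

-4*sin(1) + 4*sin(2)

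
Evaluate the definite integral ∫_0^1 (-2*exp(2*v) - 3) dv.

An antiderivative is F(v) = -exp(2*v) - 3*v.
Then F(1) - F(0) = (-exp(2) - 3) - (-1) = -exp(2) - 2.

-exp(2) - 2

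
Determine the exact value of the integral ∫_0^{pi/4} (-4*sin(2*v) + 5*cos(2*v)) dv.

An antiderivative is F(v) = 5*sin(2*v)/2 + 2*cos(2*v).
Then F(pi/4) - F(0) = (5/2) - (2) = 1/2.

1/2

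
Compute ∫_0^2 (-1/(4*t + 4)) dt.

-log(3)/4

An antiderivative is F(t) = -log(4*t + 4)/4.
Then F(2) - F(0) = (-log(12)/4) - (-log(2)/2) = -log(3)/4.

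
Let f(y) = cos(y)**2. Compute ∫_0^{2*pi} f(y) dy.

pi

Use the identity cos^2(y) = (1 + cos(2*y))/2.
An antiderivative is F(y) = y/2 + sin(2*y)/4.
Then F(2*pi) - F(0) = (pi) - (0) = pi.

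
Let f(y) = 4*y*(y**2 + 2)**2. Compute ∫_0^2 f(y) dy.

416/3

Let u = y**2 + 2, so du = 2*y dy. When y = 0, u = 2; when y = 2, u = 6.
The integral becomes 2·∫ u**2 du from 2 to 6, with antiderivative 2*u**3/3.
Back in y: F(y) = 2*(y**2 + 2)**3/3.
Then F(2) - F(0) = (144) - (16/3) = 416/3.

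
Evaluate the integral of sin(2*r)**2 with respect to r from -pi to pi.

pi

Use the identity sin^2(2*r) = (1 - cos(4*r))/2.
An antiderivative is F(r) = r/2 - sin(4*r)/8.
Then F(pi) - F(-pi) = (pi/2) - (-pi/2) = pi.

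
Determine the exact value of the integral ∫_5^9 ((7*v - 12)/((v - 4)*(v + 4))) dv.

Factor the denominator: v**2 - 16 = (v + 4)(v - 4).
Partial fractions: (7*v - 12)/((v - 4)*(v + 4)) = 5/(v + 4) + 2/(v - 4).
An antiderivative is F(v) = 2*log(v - 4) + 5*log(v + 4).
Then F(9) - F(5) = (2*log(5) + 5*log(13)) - (10*log(3)) = -10*log(3) + 2*log(5) + 5*log(13).

-10*log(3) + 2*log(5) + 5*log(13)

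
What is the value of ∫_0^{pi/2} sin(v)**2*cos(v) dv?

1/3

Let u = sin(v), so du = cos(v) dv. When v = 0, u = 0; when v = pi/2, u = 1.
The integral becomes ∫ u**2 du from 0 to 1, with antiderivative u**3/3.
Back in v: F(v) = sin(v)**3/3.
Then F(pi/2) - F(0) = (1/3) - (0) = 1/3.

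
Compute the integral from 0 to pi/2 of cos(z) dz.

1

An antiderivative is F(z) = sin(z).
Then F(pi/2) - F(0) = (1) - (0) = 1.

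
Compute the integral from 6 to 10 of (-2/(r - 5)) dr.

An antiderivative is F(r) = -2*log(r - 5).
Then F(10) - F(6) = (-log(25)) - (0) = -log(25).

-log(25)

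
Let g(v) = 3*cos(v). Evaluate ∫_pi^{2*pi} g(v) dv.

An antiderivative is F(v) = 3*sin(v).
Then F(2*pi) - F(pi) = (0) - (0) = 0.

0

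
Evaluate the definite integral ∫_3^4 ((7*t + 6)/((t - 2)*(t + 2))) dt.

Factor the denominator: t**2 - 4 = (t + 2)(t - 2).
Partial fractions: (7*t + 6)/((t - 2)*(t + 2)) = 2/(t + 2) + 5/(t - 2).
An antiderivative is F(t) = 5*log(t - 2) + 2*log(t + 2).
Then F(4) - F(3) = (2*log(3) + 7*log(2)) - (log(25)) = -2*log(5) + 2*log(3) + 7*log(2).

-2*log(5) + 2*log(3) + 7*log(2)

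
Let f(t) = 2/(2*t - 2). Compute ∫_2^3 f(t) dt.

An antiderivative is F(t) = log(2*t - 2).
Then F(3) - F(2) = (log(4)) - (log(2)) = log(2).

log(2)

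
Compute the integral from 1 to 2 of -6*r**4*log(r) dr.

186/25 - 192*log(2)/5

Integrate by parts once (u = ln r, dv = -6*r**4 dr).
An antiderivative is F(r) = -6*r**5*(5*log(r) - 1)/25.
Then F(2) - F(1) = (192/25 - 192*log(2)/5) - (6/25) = 186/25 - 192*log(2)/5.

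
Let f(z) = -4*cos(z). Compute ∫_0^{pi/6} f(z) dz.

An antiderivative is F(z) = -4*sin(z).
Then F(pi/6) - F(0) = (-2) - (0) = -2.

-2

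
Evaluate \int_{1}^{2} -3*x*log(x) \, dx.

9/4 - log(64)

Integrate by parts once (u = ln x, dv = -3*x dx).
An antiderivative is F(x) = -3*x**2*(2*log(x) - 1)/4.
Then F(2) - F(1) = (3 - log(64)) - (3/4) = 9/4 - log(64).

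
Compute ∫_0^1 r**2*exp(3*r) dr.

-2/27 + 5*exp(3)/27

Integrate by parts twice (u = r^2, dv = exp(3*r) dr).
An antiderivative is F(r) = (9*r**2 - 6*r + 2)*exp(3*r)/27.
Then F(1) - F(0) = (5*exp(3)/27) - (2/27) = -2/27 + 5*exp(3)/27.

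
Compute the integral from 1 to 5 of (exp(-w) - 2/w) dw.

An antiderivative is F(w) = -2*log(w) - exp(-w).
Then F(5) - F(1) = (-2*log(5) - exp(-5)) - (-exp(-1)) = -2*log(5) - exp(-5) + exp(-1).

-2*log(5) - exp(-5) + exp(-1)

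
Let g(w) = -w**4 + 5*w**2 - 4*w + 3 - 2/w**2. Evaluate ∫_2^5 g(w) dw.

By the power rule, an antiderivative is F(w) = -w**5/5 + 5*w**3/3 - 2*w**2 + 3*w + 2/w.
Then F(5) - F(2) = (-6769/15) - (89/15) = -2286/5.

-2286/5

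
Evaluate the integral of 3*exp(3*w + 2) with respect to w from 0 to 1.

-exp(2) + exp(5)

Let u = 3*w + 2, so du = 3 dw. When w = 0, u = 2; when w = 1, u = 5.
The integral becomes ∫ exp(u) du from 2 to 5, with antiderivative exp(u).
Back in w: F(w) = exp(3*w + 2).
Then F(1) - F(0) = (exp(5)) - (exp(2)) = -exp(2) + exp(5).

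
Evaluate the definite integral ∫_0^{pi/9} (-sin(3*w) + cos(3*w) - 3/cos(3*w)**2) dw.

-5*sqrt(3)/6 - 1/6

An antiderivative is F(w) = sin(3*w)/3 + cos(3*w)/3 - tan(3*w).
Then F(pi/9) - F(0) = (1/6 - 5*sqrt(3)/6) - (1/3) = -5*sqrt(3)/6 - 1/6.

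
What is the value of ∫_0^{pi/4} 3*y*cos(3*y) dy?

-1/3 - sqrt(2)/6 + sqrt(2)*pi/8

Integrate by parts once (u = y, dv = 3*cos(3*y) dy).
An antiderivative is F(y) = y*sin(3*y) + cos(3*y)/3.
Then F(pi/4) - F(0) = (sqrt(2)*(-4 + 3*pi)/24) - (1/3) = -1/3 - sqrt(2)/6 + sqrt(2)*pi/8.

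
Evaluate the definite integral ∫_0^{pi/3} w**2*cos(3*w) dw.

Integrate by parts twice (u = w^2, dv = cos(3*w) dw).
An antiderivative is F(w) = w**2*sin(3*w)/3 + 2*w*cos(3*w)/9 - 2*sin(3*w)/27.
Then F(pi/3) - F(0) = (-2*pi/27) - (0) = -2*pi/27.

-2*pi/27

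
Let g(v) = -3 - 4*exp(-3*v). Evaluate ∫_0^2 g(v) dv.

-22/3 + 4*exp(-6)/3

An antiderivative is F(v) = -3*v + 4*exp(-3*v)/3.
Then F(2) - F(0) = (-6 + 4*exp(-6)/3) - (4/3) = -22/3 + 4*exp(-6)/3.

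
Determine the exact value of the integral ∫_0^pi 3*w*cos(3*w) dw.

Integrate by parts once (u = w, dv = 3*cos(3*w) dw).
An antiderivative is F(w) = w*sin(3*w) + cos(3*w)/3.
Then F(pi) - F(0) = (-1/3) - (1/3) = -2/3.

-2/3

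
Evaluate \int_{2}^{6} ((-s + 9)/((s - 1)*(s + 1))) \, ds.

Factor the denominator: s**2 - 1 = (s + 1)(s - 1).
Partial fractions: (-s + 9)/((s - 1)*(s + 1)) = -5/(s + 1) + 4/(s - 1).
An antiderivative is F(s) = 4*log(s - 1) - 5*log(s + 1).
Then F(6) - F(2) = (-5*log(7) + 4*log(5)) - (-5*log(3)) = -5*log(7) + 5*log(3) + 4*log(5).

-5*log(7) + 5*log(3) + 4*log(5)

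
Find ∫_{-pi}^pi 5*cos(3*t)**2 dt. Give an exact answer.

5*pi

Use the identity cos^2(3*t) = (1 + cos(6*t))/2.
An antiderivative is F(t) = 5*t/2 + 5*sin(6*t)/12.
Then F(pi) - F(-pi) = (5*pi/2) - (-5*pi/2) = 5*pi.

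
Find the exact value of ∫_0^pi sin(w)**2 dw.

pi/2

Use the identity sin^2(w) = (1 - cos(2*w))/2.
An antiderivative is F(w) = w/2 - sin(2*w)/4.
Then F(pi) - F(0) = (pi/2) - (0) = pi/2.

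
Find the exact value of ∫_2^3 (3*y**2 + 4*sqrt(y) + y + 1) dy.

By the power rule, an antiderivative is F(y) = 8*y**(3/2)/3 + y**3 + y**2/2 + y.
Then F(3) - F(2) = (8*sqrt(3) + 69/2) - (16*sqrt(2)/3 + 12) = -16*sqrt(2)/3 + 8*sqrt(3) + 45/2.

-16*sqrt(2)/3 + 8*sqrt(3) + 45/2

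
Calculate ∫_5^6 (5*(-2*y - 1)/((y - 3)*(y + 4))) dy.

Factor the denominator: y**2 + y - 12 = (y + 4)(y - 3).
Partial fractions: 5*(-2*y - 1)/((y - 3)*(y + 4)) = -5/(y + 4) - 5/(y - 3).
An antiderivative is F(y) = -5*log(y - 3) - 5*log(y + 4).
Then F(6) - F(5) = (-5*log(5) - 5*log(3) - 5*log(2)) - (-10*log(3) - 5*log(2)) = -5*log(5) + 5*log(3).

-5*log(5) + 5*log(3)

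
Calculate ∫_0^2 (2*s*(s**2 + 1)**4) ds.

3124/5

Let u = s**2 + 1, so du = 2*s ds. When s = 0, u = 1; when s = 2, u = 5.
The integral becomes ∫ u**4 du from 1 to 5, with antiderivative u**5/5.
Back in s: F(s) = (s**2 + 1)**5/5.
Then F(2) - F(0) = (625) - (1/5) = 3124/5.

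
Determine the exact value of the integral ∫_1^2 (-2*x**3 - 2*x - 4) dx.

-29/2

By the power rule, an antiderivative is F(x) = -x**4/2 - x**2 - 4*x.
Then F(2) - F(1) = (-20) - (-11/2) = -29/2.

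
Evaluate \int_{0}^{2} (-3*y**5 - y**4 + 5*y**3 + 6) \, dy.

-32/5

By the power rule, an antiderivative is F(y) = -y**6/2 - y**5/5 + 5*y**4/4 + 6*y.
Then F(2) - F(0) = (-32/5) - (0) = -32/5.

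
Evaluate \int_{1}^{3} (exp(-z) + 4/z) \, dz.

-exp(-3) + exp(-1) + 4*log(3)

An antiderivative is F(z) = 4*log(z) - exp(-z).
Then F(3) - F(1) = (-exp(-3) + 4*log(3)) - (-exp(-1)) = -exp(-3) + exp(-1) + 4*log(3).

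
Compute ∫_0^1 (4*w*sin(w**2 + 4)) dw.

2*cos(4) - 2*cos(5)

Let u = w**2 + 4, so du = 2*w dw. When w = 0, u = 4; when w = 1, u = 5.
The integral becomes 2·∫ sin(u) du from 4 to 5, with antiderivative -2*cos(u).
Back in w: F(w) = -2*cos(w**2 + 4).
Then F(1) - F(0) = (-2*cos(5)) - (-2*cos(4)) = 2*cos(4) - 2*cos(5).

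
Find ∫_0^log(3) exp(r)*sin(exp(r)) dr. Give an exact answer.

cos(1) - cos(3)

Let u = exp(r), so du = exp(r) dr. When r = 0, u = 1; when r = log(3), u = 3.
The integral becomes ∫ sin(u) du from 1 to 3, with antiderivative -cos(u).
Back in r: F(r) = -cos(exp(r)).
Then F(log(3)) - F(0) = (-cos(3)) - (-cos(1)) = cos(1) - cos(3).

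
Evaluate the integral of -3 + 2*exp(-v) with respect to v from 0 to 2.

-4 - 2*exp(-2)

An antiderivative is F(v) = -3*v - 2*exp(-v).
Then F(2) - F(0) = (-6 - 2*exp(-2)) - (-2) = -4 - 2*exp(-2).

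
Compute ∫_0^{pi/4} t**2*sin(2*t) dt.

Integrate by parts twice (u = t^2, dv = sin(2*t) dt).
An antiderivative is F(t) = -t**2*cos(2*t)/2 + t*sin(2*t)/2 + cos(2*t)/4.
Then F(pi/4) - F(0) = (pi/8) - (1/4) = -1/4 + pi/8.

-1/4 + pi/8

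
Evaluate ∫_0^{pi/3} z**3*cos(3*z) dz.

Integrate by parts 3 times (u = z^3, dv = cos(3*z) dz).
An antiderivative is F(z) = z**3*sin(3*z)/3 + z**2*cos(3*z)/3 - 2*z*sin(3*z)/9 - 2*cos(3*z)/27.
Then F(pi/3) - F(0) = (2/27 - pi**2/27) - (-2/27) = 4/27 - pi**2/27.

4/27 - pi**2/27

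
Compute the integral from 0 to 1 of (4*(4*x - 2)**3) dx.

0

Let u = 4*x - 2, so du = 4 dx. When x = 0, u = -2; when x = 1, u = 2.
The integral becomes ∫ u**3 du from -2 to 2, with antiderivative u**4/4.
Back in x: F(x) = (4*x - 2)**4/4.
Then F(1) - F(0) = (4) - (4) = 0.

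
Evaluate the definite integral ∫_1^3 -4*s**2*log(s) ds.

Integrate by parts once (u = ln s, dv = -4*s**2 ds).
An antiderivative is F(s) = -4*s**3*(3*log(s) - 1)/9.
Then F(3) - F(1) = (12 - 36*log(3)) - (4/9) = 104/9 - 36*log(3).

104/9 - 36*log(3)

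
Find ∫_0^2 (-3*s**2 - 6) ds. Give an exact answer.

-20

By the power rule, an antiderivative is F(s) = -s**3 - 6*s.
Then F(2) - F(0) = (-20) - (0) = -20.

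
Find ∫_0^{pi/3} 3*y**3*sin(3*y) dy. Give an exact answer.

pi*(-6 + pi**2)/27

Integrate by parts 3 times (u = y^3, dv = 3*sin(3*y) dy).
An antiderivative is F(y) = -y**3*cos(3*y) + y**2*sin(3*y) + 2*y*cos(3*y)/3 - 2*sin(3*y)/9.
Then F(pi/3) - F(0) = (pi*(-6 + pi**2)/27) - (0) = pi*(-6 + pi**2)/27.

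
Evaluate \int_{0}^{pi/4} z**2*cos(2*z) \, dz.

Integrate by parts twice (u = z^2, dv = cos(2*z) dz).
An antiderivative is F(z) = z**2*sin(2*z)/2 + z*cos(2*z)/2 - sin(2*z)/4.
Then F(pi/4) - F(0) = (-1/4 + pi**2/32) - (0) = -1/4 + pi**2/32.

-1/4 + pi**2/32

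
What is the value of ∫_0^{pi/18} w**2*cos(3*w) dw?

Integrate by parts twice (u = w^2, dv = cos(3*w) dw).
An antiderivative is F(w) = w**2*sin(3*w)/3 + 2*w*cos(3*w)/9 - 2*sin(3*w)/27.
Then F(pi/18) - F(0) = (-1/27 + pi**2/1944 + sqrt(3)*pi/162) - (0) = -1/27 + pi**2/1944 + sqrt(3)*pi/162.

-1/27 + pi**2/1944 + sqrt(3)*pi/162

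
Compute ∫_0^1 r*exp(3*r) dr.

1/9 + 2*exp(3)/9

Integrate by parts once (u = r, dv = exp(3*r) dr).
An antiderivative is F(r) = (3*r - 1)*exp(3*r)/9.
Then F(1) - F(0) = (2*exp(3)/9) - (-1/9) = 1/9 + 2*exp(3)/9.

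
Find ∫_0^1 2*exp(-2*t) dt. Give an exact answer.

1 - exp(-2)

An antiderivative is F(t) = -exp(-2*t).
Then F(1) - F(0) = (-exp(-2)) - (-1) = 1 - exp(-2).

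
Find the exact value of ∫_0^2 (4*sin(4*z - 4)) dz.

Let u = 4*z - 4, so du = 4 dz. When z = 0, u = -4; when z = 2, u = 4.
The integral becomes ∫ sin(u) du from -4 to 4, with antiderivative -cos(u).
Back in z: F(z) = -cos(4*z - 4).
Then F(2) - F(0) = (-cos(4)) - (-cos(4)) = 0.

0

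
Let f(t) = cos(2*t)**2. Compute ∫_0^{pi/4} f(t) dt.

pi/8

Use the identity cos^2(2*t) = (1 + cos(4*t))/2.
An antiderivative is F(t) = t/2 + sin(4*t)/8.
Then F(pi/4) - F(0) = (pi/8) - (0) = pi/8.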